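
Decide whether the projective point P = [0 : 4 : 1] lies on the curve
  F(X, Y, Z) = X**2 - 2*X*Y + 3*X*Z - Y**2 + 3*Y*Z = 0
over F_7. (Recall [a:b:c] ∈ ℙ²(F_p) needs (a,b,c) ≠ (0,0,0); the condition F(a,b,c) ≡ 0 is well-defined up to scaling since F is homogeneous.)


F(0,4,1) ≡ 3 (mod 7); P is NOT on the curve.

Evaluate F(0, 4, 1) term-by-term (mod 7).
  X**2 ↦ 1·0·1·1 = 0
  -2*X*Y ↦ -2·0·4·1 = 0
  3*X*Z ↦ 3·0·1·1 = 0
  -Y**2 ↦ -1·1·16·1 = -16
  3*Y*Z ↦ 3·1·4·1 = 12
Sum: F(0, 4, 1) = (0) + (0) + (0) + (-16) + (12) = -4.
Reducing mod 7: -4 ≡ 3 (mod 7).
Since F(a, b, c) ≡ 3 ≠ 0 (mod 7), P does NOT lie on the curve.


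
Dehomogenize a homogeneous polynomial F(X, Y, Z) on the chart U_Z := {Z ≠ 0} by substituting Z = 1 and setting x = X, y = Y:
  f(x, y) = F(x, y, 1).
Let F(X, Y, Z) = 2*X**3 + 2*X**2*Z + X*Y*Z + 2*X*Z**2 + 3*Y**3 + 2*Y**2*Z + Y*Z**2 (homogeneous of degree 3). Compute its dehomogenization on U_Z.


f(x, y) = 2*x**3 + 2*x**2 + x*y + 2*x + 3*y**3 + 2*y**2 + y

On U_Z we set Z = 1. Each monomial c·X^i·Y^j·Z^k in F becomes c·x^i·y^j·1^k = c·x^i·y^j.
Substituting Z = 1: F(X, Y, 1) = 2*x**3 + 2*x**2 + x*y + 2*x + 3*y**3 + 2*y**2 + y.
Note: deg(f) ≤ deg(F) = 3; strict inequality happens when F is divisible by Z (lost terms).


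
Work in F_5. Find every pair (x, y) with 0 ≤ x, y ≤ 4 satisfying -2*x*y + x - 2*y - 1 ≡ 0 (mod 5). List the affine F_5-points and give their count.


Affine F_5-points: {(0, 2), (1, 0), (2, 1), (3, 4)}; count = 4.

For each of the 25 pairs (x, y) ∈ F_5², evaluate f(x, y) mod 5. Record the zeros.
  x = 0: [0↦4, 1↦2, 2↦0, 3↦3, 4↦1]  zeros at y ∈ {2}
  x = 1: [0↦0, 1↦1, 2↦2, 3↦3, 4↦4]  zeros at y ∈ {0}
  x = 2: [0↦1, 1↦0, 2↦4, 3↦3, 4↦2]  zeros at y ∈ {1}
  x = 3: [0↦2, 1↦4, 2↦1, 3↦3, 4↦0]  zeros at y ∈ {4}
  x = 4: [0↦3, 1↦3, 2↦3, 3↦3, 4↦3]  zeros at y ∈ ∅
Collecting zeros: affine points = {(0, 2), (1, 0), (2, 1), (3, 4)}.
Total count |C(F_5)_aff| = 4.


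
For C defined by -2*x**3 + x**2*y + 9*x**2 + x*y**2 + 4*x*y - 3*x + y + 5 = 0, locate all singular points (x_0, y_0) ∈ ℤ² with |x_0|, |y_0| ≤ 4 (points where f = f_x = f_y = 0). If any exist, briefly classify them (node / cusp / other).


Singular points: {(1, -3)}; classification: cusp.

Compute partial derivatives:
  f_x = -6*x**2 + 2*x*y + 18*x + y**2 + 4*y - 3.
  f_y = x**2 + 2*x*y + 4*x + 1.
Scan x_0 ∈ {−4, ..., 4}. For each x_0, f_y(x_0, y) is a polynomial in y; find its integer roots y ∈ {−4, ..., 4}, then test f_x and f at those candidates.
  x = -4: f_y(-4, y) = 1 - 8*y; no integer root y with |y| ≤ 4.
  x = -3: f_y(-3, y) = -6*y - 2; no integer root y with |y| ≤ 4.
  x = -2: f_y(-2, y) = -4*y - 3; no integer root y with |y| ≤ 4.
  x = -1: f_y(-1, y) = -2*y - 2; vanishes at y ∈ {-1}. (-1, -1): f_x = -28 ≠ 0.
  x = 0: f_y(0, y) = 1; no integer root y with |y| ≤ 4.
  x = 1: f_y(1, y) = 2*y + 6; vanishes at y ∈ {-3}. (1, -3): f_x = 0, f = 0 — SINGULAR.
  x = 2: f_y(2, y) = 4*y + 13; no integer root y with |y| ≤ 4.
  x = 3: f_y(3, y) = 6*y + 22; no integer root y with |y| ≤ 4.
  x = 4: f_y(4, y) = 8*y + 33; no integer root y with |y| ≤ 4.
Only singular point on the grid: (1, -3).
Classify: substitute x = 1 + u, y = -3 + v and expand: f = -2*u**3 + u**2*v + u*v**2 + v**2.
No constant or linear terms (consistent with a singular point). Quadratic part: v**2. Cubic part: -2*u**3 + u**2*v + u*v**2.
The quadratic part v**2 is a perfect square, so there is a single (double) tangent line v = 0, i.e. y = -3. Restricting the cubic part to that line (v = 0) leaves -2*u**3 ≠ 0, so f is not divisible by v and the branch is v² ≈ 2*u**3 to lowest order — this is a cusp.
Classification: cusp.


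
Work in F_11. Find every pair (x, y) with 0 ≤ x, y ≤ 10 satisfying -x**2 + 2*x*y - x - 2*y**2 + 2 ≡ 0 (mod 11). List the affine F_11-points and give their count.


Affine F_11-points: {(0, 1), (0, 10), (1, 0), (1, 1), (3, 7), (6, 3), (8, 9), (8, 10), (9, 0), (9, 9), (10, 3), (10, 7)}; count = 12.

For each of the 121 pairs (x, y) ∈ F_11², evaluate f(x, y) mod 11. Record the zeros.
  x = 0: [0↦2, 1↦0, 2↦5, 3↦6, 4↦3, 5↦7, 6↦7, 7↦3, 8↦6, 9↦5, 10↦0]  zeros at y ∈ {1, 10}
  x = 1: [0↦0, 1↦0, 2↦7, 3↦10, 4↦9, 5↦4, 6↦6, 7↦4, 8↦9, 9↦10, 10↦7]  zeros at y ∈ {0, 1}
  x = 2: [0↦7, 1↦9, 2↦7, 3↦1, 4↦2, 5↦10, 6↦3, 7↦3, 8↦10, 9↦2, 10↦1]  zeros at y ∈ ∅
  x = 3: [0↦1, 1↦5, 2↦5, 3↦1, 4↦4, 5↦3, 6↦9, 7↦0, 8↦9, 9↦3, 10↦4]  zeros at y ∈ {7}
  x = 4: [0↦4, 1↦10, 2↦1, 3↦10, 4↦4, 5↦5, 6↦2, 7↦6, 8↦6, 9↦2, 10↦5]  zeros at y ∈ ∅
  x = 5: [0↦5, 1↦2, 2↦6, 3↦6, 4↦2, 5↦5, 6↦4, 7↦10, 8↦1, 9↦10, 10↦4]  zeros at y ∈ ∅
  x = 6: [0↦4, 1↦3, 2↦9, 3↦0, 4↦9, 5↦3, 6↦4, 7↦1, 8↦5, 9↦5, 10↦1]  zeros at y ∈ {3}
  x = 7: [0↦1, 1↦2, 2↦10, 3↦3, 4↦3, 5↦10, 6↦2, 7↦1, 8↦7, 9↦9, 10↦7]  zeros at y ∈ ∅
  x = 8: [0↦7, 1↦10, 2↦9, 3↦4, 4↦6, 5↦4, 6↦9, 7↦10, 8↦7, 9↦0, 10↦0]  zeros at y ∈ {9, 10}
  x = 9: [0↦0, 1↦5, 2↦6, 3↦3, 4↦7, 5↦7, 6↦3, 7↦6, 8↦5, 9↦0, 10↦2]  zeros at y ∈ {0, 9}
  x = 10: [0↦2, 1↦9, 2↦1, 3↦0, 4↦6, 5↦8, 6↦6, 7↦0, 8↦1, 9↦9, 10↦2]  zeros at y ∈ {3, 7}
Collecting zeros: affine points = {(0, 1), (0, 10), (1, 0), (1, 1), (3, 7), (6, 3), (8, 9), (8, 10), (9, 0), (9, 9), (10, 3), (10, 7)}.
Total count |C(F_11)_aff| = 12.


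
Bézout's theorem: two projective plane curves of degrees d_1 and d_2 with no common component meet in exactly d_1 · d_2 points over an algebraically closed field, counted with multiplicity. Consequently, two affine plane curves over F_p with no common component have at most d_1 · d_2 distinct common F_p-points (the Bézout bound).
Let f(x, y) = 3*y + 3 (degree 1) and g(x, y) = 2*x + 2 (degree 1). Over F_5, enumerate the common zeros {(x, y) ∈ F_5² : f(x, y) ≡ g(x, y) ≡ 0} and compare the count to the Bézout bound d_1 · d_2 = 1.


Common zeros: {(4, 4)}; count = 1; Bézout bound = 1.

deg(f) = 1, deg(g) = 1, so Bézout bound = 1.
Scan x ∈ F_5. For each x, list the y ∈ F_5 with f(x, y) ≡ 0 and those with g(x, y) ≡ 0 (mod 5); the common zeros in that column are the intersection.
  x = 0: f ≡ 0 at y ∈ {4}; g ≡ 0 at y ∈ ∅; common: ∅.
  x = 1: f ≡ 0 at y ∈ {4}; g ≡ 0 at y ∈ ∅; common: ∅.
  x = 2: f ≡ 0 at y ∈ {4}; g ≡ 0 at y ∈ ∅; common: ∅.
  x = 3: f ≡ 0 at y ∈ {4}; g ≡ 0 at y ∈ ∅; common: ∅.
  x = 4: f ≡ 0 at y ∈ {4}; g ≡ 0 at y ∈ {0, 1, 2, 3, 4}; common: {4}.
Collecting: common zeros = {(4, 4)}, so the count is 1.
Comparison with the Bézout bound: 1 ≤ 1 = deg(f)·deg(g), as expected for curves with no common component (the bound is attained).


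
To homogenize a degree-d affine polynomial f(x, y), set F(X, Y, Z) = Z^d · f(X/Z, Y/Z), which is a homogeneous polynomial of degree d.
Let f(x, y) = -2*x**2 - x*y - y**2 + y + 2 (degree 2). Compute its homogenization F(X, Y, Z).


F(X, Y, Z) = -2*X**2 - X*Y - Y**2 + Y*Z + 2*Z**2

deg(f) = 2.
Substitute x = X/Z, y = Y/Z into f, then multiply by Z^2.
  monomial -2·x^2·y^0 ↦ -2·X^2·Y^0·Z^0.
  monomial -1·x^1·y^1 ↦ -1·X^1·Y^1·Z^0.
  monomial -1·x^0·y^2 ↦ -1·X^0·Y^2·Z^0.
  monomial 1·x^0·y^1 ↦ 1·X^0·Y^1·Z^1.
  monomial 2·x^0·y^0 ↦ 2·X^0·Y^0·Z^2.
Collecting: F(X, Y, Z) = -2*X**2 - X*Y - Y**2 + Y*Z + 2*Z**2.


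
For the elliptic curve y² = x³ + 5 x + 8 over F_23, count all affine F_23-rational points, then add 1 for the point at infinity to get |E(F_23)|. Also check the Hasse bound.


Affine points = {(0, 10), (0, 13), (2, 7), (2, 16), (3, 2), (3, 21), (4, 0), (6, 1), (6, 22), (7, 8), (7, 15), (8, 10), (8, 13), (9, 0), (10, 0), (12, 5), (12, 18), (13, 4), (13, 19), (14, 4), (14, 19), (15, 10), (15, 13), (19, 4), (19, 19), (20, 9), (20, 14), (21, 6), (21, 17), (22, 5), (22, 18)}; affine count = 31; |E(F_23)| = 32.

Discriminant check: Δ ∝ 4a³ + 27b² = 4·5³ + 27·8² = 4·125 + 27·64 ≡ 20 (mod 23). Nonzero ⇒ E is nonsingular.
For each x ∈ F_23, compute rhs = x³ + 5·x + 8 mod 23, then count y ∈ F_23 with y² ≡ rhs.
  x = 0: rhs = 8, matching y values: 10, 13 (2 points).
  x = 1: rhs = 14, matching y values: none (0 points).
  x = 2: rhs = 3, matching y values: 7, 16 (2 points).
  x = 3: rhs = 4, matching y values: 2, 21 (2 points).
  x = 4: rhs = 0, matching y values: 0 (1 points).
  x = 5: rhs = 20, matching y values: none (0 points).
  x = 6: rhs = 1, matching y values: 1, 22 (2 points).
  x = 7: rhs = 18, matching y values: 8, 15 (2 points).
  x = 8: rhs = 8, matching y values: 10, 13 (2 points).
  x = 9: rhs = 0, matching y values: 0 (1 points).
  x = 10: rhs = 0, matching y values: 0 (1 points).
  x = 11: rhs = 14, matching y values: none (0 points).
  x = 12: rhs = 2, matching y values: 5, 18 (2 points).
  x = 13: rhs = 16, matching y values: 4, 19 (2 points).
  x = 14: rhs = 16, matching y values: 4, 19 (2 points).
  x = 15: rhs = 8, matching y values: 10, 13 (2 points).
  x = 16: rhs = 21, matching y values: none (0 points).
  x = 17: rhs = 15, matching y values: none (0 points).
  x = 18: rhs = 19, matching y values: none (0 points).
  x = 19: rhs = 16, matching y values: 4, 19 (2 points).
  x = 20: rhs = 12, matching y values: 9, 14 (2 points).
  x = 21: rhs = 13, matching y values: 6, 17 (2 points).
  x = 22: rhs = 2, matching y values: 5, 18 (2 points).
Total affine count: 31.
Full point count |E(F_23)| = 31 + 1 = 32.
Hasse bound: |32 − (23+1)| = |8| = 8 ≤ 2√23 ≈ 9.5917 ✓.


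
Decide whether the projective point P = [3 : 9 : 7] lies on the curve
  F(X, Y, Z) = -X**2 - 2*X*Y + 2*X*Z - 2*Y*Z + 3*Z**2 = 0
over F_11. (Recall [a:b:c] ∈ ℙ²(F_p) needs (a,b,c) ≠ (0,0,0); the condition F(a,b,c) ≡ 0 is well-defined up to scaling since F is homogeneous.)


F(3,9,7) ≡ 0 (mod 11); P is on the curve.

Evaluate F(3, 9, 7) term-by-term (mod 11).
  -X**2 ↦ -1·9·1·1 = -9
  -2*X*Y ↦ -2·3·9·1 = -54
  2*X*Z ↦ 2·3·1·7 = 42
  -2*Y*Z ↦ -2·1·9·7 = -126
  3*Z**2 ↦ 3·1·1·49 = 147
Sum: F(3, 9, 7) = (-9) + (-54) + (42) + (-126) + (147) = 0.
Reducing mod 11: 0 ≡ 0 (mod 11).
Since F(a, b, c) ≡ 0 (mod 11), P lies on the curve.


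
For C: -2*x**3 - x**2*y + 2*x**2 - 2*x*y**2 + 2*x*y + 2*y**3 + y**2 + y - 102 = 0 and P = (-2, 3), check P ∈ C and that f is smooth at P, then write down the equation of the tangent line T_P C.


Tangent line at P: -32*x + 77*y - 295 = 0.

Step 1: f(-2, 3) = 0, so P lies on C.
Step 2: partial derivatives
  f_x(x, y) = -6*x**2 - 2*x*y + 4*x - 2*y**2 + 2*y, f_y(x, y) = -x**2 - 4*x*y + 2*x + 6*y**2 + 2*y + 1.
  f_x(P) = -32, f_y(P) = 77 (gradient nonzero, so P is smooth).
Step 3: tangent line at P: -32·(x − -2) + 77·(y − 3) = 0.
Expanding: -32*x + 77*y - 295 = 0.


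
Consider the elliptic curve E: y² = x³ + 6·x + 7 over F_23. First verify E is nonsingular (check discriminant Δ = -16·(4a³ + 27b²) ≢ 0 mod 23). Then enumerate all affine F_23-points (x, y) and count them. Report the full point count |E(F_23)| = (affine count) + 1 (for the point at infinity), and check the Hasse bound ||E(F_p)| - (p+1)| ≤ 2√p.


Affine points = {(2, 2), (2, 21), (3, 11), (3, 12), (4, 7), (4, 16), (5, 1), (5, 22), (6, 11), (6, 12), (7, 1), (7, 22), (9, 10), (9, 13), (10, 3), (10, 20), (11, 1), (11, 22), (12, 6), (12, 17), (14, 11), (14, 12), (16, 6), (16, 17), (17, 10), (17, 13), (18, 6), (18, 17), (20, 10), (20, 13), (22, 0)}; affine count = 31; |E(F_23)| = 32.

Discriminant check: Δ ∝ 4a³ + 27b² = 4·6³ + 27·7² = 4·216 + 27·49 ≡ 2 (mod 23). Nonzero ⇒ E is nonsingular.
For each x ∈ F_23, compute rhs = x³ + 6·x + 7 mod 23, then count y ∈ F_23 with y² ≡ rhs.
  x = 0: rhs = 7, matching y values: none (0 points).
  x = 1: rhs = 14, matching y values: none (0 points).
  x = 2: rhs = 4, matching y values: 2, 21 (2 points).
  x = 3: rhs = 6, matching y values: 11, 12 (2 points).
  x = 4: rhs = 3, matching y values: 7, 16 (2 points).
  x = 5: rhs = 1, matching y values: 1, 22 (2 points).
  x = 6: rhs = 6, matching y values: 11, 12 (2 points).
  x = 7: rhs = 1, matching y values: 1, 22 (2 points).
  x = 8: rhs = 15, matching y values: none (0 points).
  x = 9: rhs = 8, matching y values: 10, 13 (2 points).
  x = 10: rhs = 9, matching y values: 3, 20 (2 points).
  x = 11: rhs = 1, matching y values: 1, 22 (2 points).
  x = 12: rhs = 13, matching y values: 6, 17 (2 points).
  x = 13: rhs = 5, matching y values: none (0 points).
  x = 14: rhs = 6, matching y values: 11, 12 (2 points).
  x = 15: rhs = 22, matching y values: none (0 points).
  x = 16: rhs = 13, matching y values: 6, 17 (2 points).
  x = 17: rhs = 8, matching y values: 10, 13 (2 points).
  x = 18: rhs = 13, matching y values: 6, 17 (2 points).
  x = 19: rhs = 11, matching y values: none (0 points).
  x = 20: rhs = 8, matching y values: 10, 13 (2 points).
  x = 21: rhs = 10, matching y values: none (0 points).
  x = 22: rhs = 0, matching y values: 0 (1 points).
Total affine count: 31.
Full point count |E(F_23)| = 31 + 1 = 32.
Hasse bound: |32 − (23+1)| = |8| = 8 ≤ 2√23 ≈ 9.5917 ✓.


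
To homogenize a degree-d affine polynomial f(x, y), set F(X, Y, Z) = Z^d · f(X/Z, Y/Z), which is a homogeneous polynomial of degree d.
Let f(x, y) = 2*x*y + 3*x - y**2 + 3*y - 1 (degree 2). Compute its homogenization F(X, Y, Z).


F(X, Y, Z) = 2*X*Y + 3*X*Z - Y**2 + 3*Y*Z - Z**2

deg(f) = 2.
Substitute x = X/Z, y = Y/Z into f, then multiply by Z^2.
  monomial 2·x^1·y^1 ↦ 2·X^1·Y^1·Z^0.
  monomial 3·x^1·y^0 ↦ 3·X^1·Y^0·Z^1.
  monomial -1·x^0·y^2 ↦ -1·X^0·Y^2·Z^0.
  monomial 3·x^0·y^1 ↦ 3·X^0·Y^1·Z^1.
  monomial -1·x^0·y^0 ↦ -1·X^0·Y^0·Z^2.
Collecting: F(X, Y, Z) = 2*X*Y + 3*X*Z - Y**2 + 3*Y*Z - Z**2.


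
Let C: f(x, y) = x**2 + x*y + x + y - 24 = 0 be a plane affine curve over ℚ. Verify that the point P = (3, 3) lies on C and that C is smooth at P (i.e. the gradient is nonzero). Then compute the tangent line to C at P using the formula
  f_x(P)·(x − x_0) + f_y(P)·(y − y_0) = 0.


Tangent line at P: 10*x + 4*y - 42 = 0.

Step 1: f(3, 3) = 0, so P lies on C.
Step 2: partial derivatives
  f_x(x, y) = 2*x + y + 1, f_y(x, y) = x + 1.
  f_x(P) = 10, f_y(P) = 4 (gradient nonzero, so P is smooth).
Step 3: tangent line at P: 10·(x − 3) + 4·(y − 3) = 0.
Expanding: 10*x + 4*y - 42 = 0.


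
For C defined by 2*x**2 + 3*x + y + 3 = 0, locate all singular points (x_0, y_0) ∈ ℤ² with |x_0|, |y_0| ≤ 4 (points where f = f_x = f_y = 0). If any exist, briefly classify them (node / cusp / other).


No singular points in the scanned grid; C is smooth there.

Compute partial derivatives:
  f_x = 4*x + 3.
  f_y = 1.
f_y = 1 is a nonzero constant, so f_y never vanishes: no point (x, y) can satisfy f = f_x = f_y = 0. In particular no (x, y) ∈ {−4, ..., 4}² is singular; the curve is smooth.


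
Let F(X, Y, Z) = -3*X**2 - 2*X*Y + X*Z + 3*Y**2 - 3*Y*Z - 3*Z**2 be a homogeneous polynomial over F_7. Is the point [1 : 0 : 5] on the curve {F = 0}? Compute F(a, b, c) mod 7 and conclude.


F(1,0,5) ≡ 4 (mod 7); P is NOT on the curve.

Evaluate F(1, 0, 5) term-by-term (mod 7).
  -3*X**2 ↦ -3·1·1·1 = -3
  -2*X*Y ↦ -2·1·0·1 = 0
  X*Z ↦ 1·1·1·5 = 5
  3*Y**2 ↦ 3·1·0·1 = 0
  -3*Y*Z ↦ -3·1·0·5 = 0
  -3*Z**2 ↦ -3·1·1·25 = -75
Sum: F(1, 0, 5) = (-3) + (0) + (5) + (0) + (0) + (-75) = -73.
Reducing mod 7: -73 ≡ 4 (mod 7).
Since F(a, b, c) ≡ 4 ≠ 0 (mod 7), P does NOT lie on the curve.


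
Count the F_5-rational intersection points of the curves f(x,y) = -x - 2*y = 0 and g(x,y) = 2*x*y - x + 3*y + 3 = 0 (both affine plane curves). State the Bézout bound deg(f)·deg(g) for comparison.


Common zeros: ∅; count = 0; Bézout bound = 2.

deg(f) = 1, deg(g) = 2, so Bézout bound = 2.
Scan x ∈ F_5. For each x, list the y ∈ F_5 with f(x, y) ≡ 0 and those with g(x, y) ≡ 0 (mod 5); the common zeros in that column are the intersection.
  x = 0: f ≡ 0 at y ∈ {0}; g ≡ 0 at y ∈ {4}; common: ∅.
  x = 1: f ≡ 0 at y ∈ {2}; g ≡ 0 at y ∈ ∅; common: ∅.
  x = 2: f ≡ 0 at y ∈ {4}; g ≡ 0 at y ∈ {2}; common: ∅.
  x = 3: f ≡ 0 at y ∈ {1}; g ≡ 0 at y ∈ {0}; common: ∅.
  x = 4: f ≡ 0 at y ∈ {3}; g ≡ 0 at y ∈ {1}; common: ∅.
Collecting: common zeros = ∅, so the count is 0.
Comparison with the Bézout bound: 0 ≤ 2 = deg(f)·deg(g), as expected for curves with no common component (the affine F_5-count falls short of the bound because intersections may lie at infinity, over extension fields, or carry multiplicity).


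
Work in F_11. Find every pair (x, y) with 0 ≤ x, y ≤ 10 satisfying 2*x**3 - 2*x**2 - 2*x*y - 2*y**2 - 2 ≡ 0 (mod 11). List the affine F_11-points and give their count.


Affine F_11-points: {(2, 1), (2, 8), (3, 4), (5, 0), (5, 6), (6, 7), (6, 9), (7, 2), (8, 6), (8, 8), (10, 6)}; count = 11.

For each of the 121 pairs (x, y) ∈ F_11², evaluate f(x, y) mod 11. Record the zeros.
  x = 0: [0↦9, 1↦7, 2↦1, 3↦2, 4↦10, 5↦3, 6↦3, 7↦10, 8↦2, 9↦1, 10↦7]  zeros at y ∈ ∅
  x = 1: [0↦9, 1↦5, 2↦8, 3↦7, 4↦2, 5↦4, 6↦2, 7↦7, 8↦8, 9↦5, 10↦9]  zeros at y ∈ ∅
  x = 2: [0↦6, 1↦0, 2↦1, 3↦9, 4↦2, 5↦2, 6↦9, 7↦1, 8↦0, 9↦6, 10↦8]  zeros at y ∈ {1, 8}
  x = 3: [0↦1, 1↦4, 2↦3, 3↦9, 4↦0, 5↦9, 6↦3, 7↦4, 8↦1, 9↦5, 10↦5]  zeros at y ∈ {4}
  x = 4: [0↦6, 1↦7, 2↦4, 3↦8, 4↦8, 5↦4, 6↦7, 7↦6, 8↦1, 9↦3, 10↦1]  zeros at y ∈ ∅
  x = 5: [0↦0, 1↦10, 2↦5, 3↦7, 4↦5, 5↦10, 6↦0, 7↦8, 8↦1, 9↦1, 10↦8]  zeros at y ∈ {0, 6}
  x = 6: [0↦6, 1↦3, 2↦7, 3↦7, 4↦3, 5↦6, 6↦5, 7↦0, 8↦2, 9↦0, 10↦5]  zeros at y ∈ {7, 9}
  x = 7: [0↦3, 1↦9, 2↦0, 3↦9, 4↦3, 5↦4, 6↦1, 7↦5, 8↦5, 9↦1, 10↦4]  zeros at y ∈ {2}
  x = 8: [0↦3, 1↦7, 2↦7, 3↦3, 4↦6, 5↦5, 6↦0, 7↦2, 8↦0, 9↦5, 10↦6]  zeros at y ∈ {6, 8}
  x = 9: [0↦7, 1↦9, 2↦7, 3↦1, 4↦2, 5↦10, 6↦3, 7↦3, 8↦10, 9↦2, 10↦1]  zeros at y ∈ ∅
  x = 10: [0↦5, 1↦5, 2↦1, 3↦4, 4↦3, 5↦9, 6↦0, 7↦9, 8↦3, 9↦4, 10↦1]  zeros at y ∈ {6}
Collecting zeros: affine points = {(2, 1), (2, 8), (3, 4), (5, 0), (5, 6), (6, 7), (6, 9), (7, 2), (8, 6), (8, 8), (10, 6)}.
Total count |C(F_11)_aff| = 11.


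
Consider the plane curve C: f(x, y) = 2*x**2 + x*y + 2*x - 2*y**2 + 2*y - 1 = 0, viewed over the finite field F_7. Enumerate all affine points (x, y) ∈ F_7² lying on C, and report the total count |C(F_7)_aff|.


Affine F_7-points: {(6, 2)}; count = 1.

For each of the 49 pairs (x, y) ∈ F_7², evaluate f(x, y) mod 7. Record the zeros.
  x = 0: [0↦6, 1↦6, 2↦2, 3↦1, 4↦3, 5↦1, 6↦2]  zeros at y ∈ ∅
  x = 1: [0↦3, 1↦4, 2↦1, 3↦1, 4↦4, 5↦3, 6↦5]  zeros at y ∈ ∅
  x = 2: [0↦4, 1↦6, 2↦4, 3↦5, 4↦2, 5↦2, 6↦5]  zeros at y ∈ ∅
  x = 3: [0↦2, 1↦5, 2↦4, 3↦6, 4↦4, 5↦5, 6↦2]  zeros at y ∈ ∅
  x = 4: [0↦4, 1↦1, 2↦1, 3↦4, 4↦3, 5↦5, 6↦3]  zeros at y ∈ ∅
  x = 5: [0↦3, 1↦1, 2↦2, 3↦6, 4↦6, 5↦2, 6↦1]  zeros at y ∈ ∅
  x = 6: [0↦6, 1↦5, 2↦0, 3↦5, 4↦6, 5↦3, 6↦3]  zeros at y ∈ {2}
Collecting zeros: affine points = {(6, 2)}.
Total count |C(F_7)_aff| = 1.


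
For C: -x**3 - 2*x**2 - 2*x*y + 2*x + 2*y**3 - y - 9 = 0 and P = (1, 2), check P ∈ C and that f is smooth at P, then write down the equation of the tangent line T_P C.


Tangent line at P: -9*x + 21*y - 33 = 0.

Step 1: f(1, 2) = 0, so P lies on C.
Step 2: partial derivatives
  f_x(x, y) = -3*x**2 - 4*x - 2*y + 2, f_y(x, y) = -2*x + 6*y**2 - 1.
  f_x(P) = -9, f_y(P) = 21 (gradient nonzero, so P is smooth).
Step 3: tangent line at P: -9·(x − 1) + 21·(y − 2) = 0.
Expanding: -9*x + 21*y - 33 = 0.


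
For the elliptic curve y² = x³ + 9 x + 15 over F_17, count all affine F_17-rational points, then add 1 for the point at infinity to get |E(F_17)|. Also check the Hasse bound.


Affine points = {(0, 7), (0, 10), (1, 5), (1, 12), (3, 1), (3, 16), (4, 8), (4, 9), (5, 7), (5, 10), (6, 8), (6, 9), (7, 8), (7, 9), (8, 2), (8, 15), (9, 3), (9, 14), (10, 0), (11, 0), (12, 7), (12, 10), (13, 0)}; affine count = 23; |E(F_17)| = 24.

Discriminant check: Δ ∝ 4a³ + 27b² = 4·9³ + 27·15² = 4·729 + 27·225 ≡ 15 (mod 17). Nonzero ⇒ E is nonsingular.
For each x ∈ F_17, compute rhs = x³ + 9·x + 15 mod 17, then count y ∈ F_17 with y² ≡ rhs.
  x = 0: rhs = 15, matching y values: 7, 10 (2 points).
  x = 1: rhs = 8, matching y values: 5, 12 (2 points).
  x = 2: rhs = 7, matching y values: none (0 points).
  x = 3: rhs = 1, matching y values: 1, 16 (2 points).
  x = 4: rhs = 13, matching y values: 8, 9 (2 points).
  x = 5: rhs = 15, matching y values: 7, 10 (2 points).
  x = 6: rhs = 13, matching y values: 8, 9 (2 points).
  x = 7: rhs = 13, matching y values: 8, 9 (2 points).
  x = 8: rhs = 4, matching y values: 2, 15 (2 points).
  x = 9: rhs = 9, matching y values: 3, 14 (2 points).
  x = 10: rhs = 0, matching y values: 0 (1 points).
  x = 11: rhs = 0, matching y values: 0 (1 points).
  x = 12: rhs = 15, matching y values: 7, 10 (2 points).
  x = 13: rhs = 0, matching y values: 0 (1 points).
  x = 14: rhs = 12, matching y values: none (0 points).
  x = 15: rhs = 6, matching y values: none (0 points).
  x = 16: rhs = 5, matching y values: none (0 points).
Total affine count: 23.
Full point count |E(F_17)| = 23 + 1 = 24.
Hasse bound: |24 − (17+1)| = |6| = 6 ≤ 2√17 ≈ 8.2462 ✓.


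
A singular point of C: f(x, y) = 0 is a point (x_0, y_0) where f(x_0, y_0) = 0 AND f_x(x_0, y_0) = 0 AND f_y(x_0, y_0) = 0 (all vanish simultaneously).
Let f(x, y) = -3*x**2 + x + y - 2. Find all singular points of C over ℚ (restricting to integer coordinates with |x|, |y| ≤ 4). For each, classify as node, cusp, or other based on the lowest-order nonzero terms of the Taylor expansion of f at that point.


No singular points in the scanned grid; C is smooth there.

Compute partial derivatives:
  f_x = 1 - 6*x.
  f_y = 1.
f_y = 1 is a nonzero constant, so f_y never vanishes: no point (x, y) can satisfy f = f_x = f_y = 0. In particular no (x, y) ∈ {−4, ..., 4}² is singular; the curve is smooth.


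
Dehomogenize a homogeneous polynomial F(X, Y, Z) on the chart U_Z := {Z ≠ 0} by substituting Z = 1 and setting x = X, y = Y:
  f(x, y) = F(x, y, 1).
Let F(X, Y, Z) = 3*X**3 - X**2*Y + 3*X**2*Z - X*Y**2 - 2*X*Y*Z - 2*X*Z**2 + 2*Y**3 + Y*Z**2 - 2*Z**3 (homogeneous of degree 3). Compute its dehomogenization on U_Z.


f(x, y) = 3*x**3 - x**2*y + 3*x**2 - x*y**2 - 2*x*y - 2*x + 2*y**3 + y - 2

On U_Z we set Z = 1. Each monomial c·X^i·Y^j·Z^k in F becomes c·x^i·y^j·1^k = c·x^i·y^j.
Substituting Z = 1: F(X, Y, 1) = 3*x**3 - x**2*y + 3*x**2 - x*y**2 - 2*x*y - 2*x + 2*y**3 + y - 2.
Note: deg(f) ≤ deg(F) = 3; strict inequality happens when F is divisible by Z (lost terms).


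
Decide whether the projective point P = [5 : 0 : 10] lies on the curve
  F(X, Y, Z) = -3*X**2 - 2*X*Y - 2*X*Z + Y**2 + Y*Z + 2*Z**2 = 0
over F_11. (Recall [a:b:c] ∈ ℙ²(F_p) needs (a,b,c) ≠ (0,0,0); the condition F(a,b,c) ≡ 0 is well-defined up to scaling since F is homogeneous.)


F(5,0,10) ≡ 3 (mod 11); P is NOT on the curve.

Evaluate F(5, 0, 10) term-by-term (mod 11).
  -3*X**2 ↦ -3·25·1·1 = -75
  -2*X*Y ↦ -2·5·0·1 = 0
  -2*X*Z ↦ -2·5·1·10 = -100
  Y**2 ↦ 1·1·0·1 = 0
  Y*Z ↦ 1·1·0·10 = 0
  2*Z**2 ↦ 2·1·1·100 = 200
Sum: F(5, 0, 10) = (-75) + (0) + (-100) + (0) + (0) + (200) = 25.
Reducing mod 11: 25 ≡ 3 (mod 11).
Since F(a, b, c) ≡ 3 ≠ 0 (mod 11), P does NOT lie on the curve.


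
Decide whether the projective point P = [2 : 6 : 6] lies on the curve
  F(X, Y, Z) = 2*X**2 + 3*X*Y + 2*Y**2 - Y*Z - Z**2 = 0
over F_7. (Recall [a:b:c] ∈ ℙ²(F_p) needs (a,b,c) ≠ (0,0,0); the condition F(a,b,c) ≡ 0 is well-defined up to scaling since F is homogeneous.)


F(2,6,6) ≡ 2 (mod 7); P is NOT on the curve.

Evaluate F(2, 6, 6) term-by-term (mod 7).
  2*X**2 ↦ 2·4·1·1 = 8
  3*X*Y ↦ 3·2·6·1 = 36
  2*Y**2 ↦ 2·1·36·1 = 72
  -Y*Z ↦ -1·1·6·6 = -36
  -Z**2 ↦ -1·1·1·36 = -36
Sum: F(2, 6, 6) = (8) + (36) + (72) + (-36) + (-36) = 44.
Reducing mod 7: 44 ≡ 2 (mod 7).
Since F(a, b, c) ≡ 2 ≠ 0 (mod 7), P does NOT lie on the curve.


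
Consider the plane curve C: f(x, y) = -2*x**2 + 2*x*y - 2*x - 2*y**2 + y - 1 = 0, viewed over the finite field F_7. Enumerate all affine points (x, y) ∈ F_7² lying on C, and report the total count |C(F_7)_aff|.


Affine F_7-points: {(0, 2), (1, 2), (1, 3), (5, 4), (5, 5), (6, 5)}; count = 6.

For each of the 49 pairs (x, y) ∈ F_7², evaluate f(x, y) mod 7. Record the zeros.
  x = 0: [0↦6, 1↦5, 2↦0, 3↦5, 4↦6, 5↦3, 6↦3]  zeros at y ∈ {2}
  x = 1: [0↦2, 1↦3, 2↦0, 3↦0, 4↦3, 5↦2, 6↦4]  zeros at y ∈ {2, 3}
  x = 2: [0↦1, 1↦4, 2↦3, 3↦5, 4↦3, 5↦4, 6↦1]  zeros at y ∈ ∅
  x = 3: [0↦3, 1↦1, 2↦2, 3↦6, 4↦6, 5↦2, 6↦1]  zeros at y ∈ ∅
  x = 4: [0↦1, 1↦1, 2↦4, 3↦3, 4↦5, 5↦3, 6↦4]  zeros at y ∈ ∅
  x = 5: [0↦2, 1↦4, 2↦2, 3↦3, 4↦0, 5↦0, 6↦3]  zeros at y ∈ {4, 5}
  x = 6: [0↦6, 1↦3, 2↦3, 3↦6, 4↦5, 5↦0, 6↦5]  zeros at y ∈ {5}
Collecting zeros: affine points = {(0, 2), (1, 2), (1, 3), (5, 4), (5, 5), (6, 5)}.
Total count |C(F_7)_aff| = 6.


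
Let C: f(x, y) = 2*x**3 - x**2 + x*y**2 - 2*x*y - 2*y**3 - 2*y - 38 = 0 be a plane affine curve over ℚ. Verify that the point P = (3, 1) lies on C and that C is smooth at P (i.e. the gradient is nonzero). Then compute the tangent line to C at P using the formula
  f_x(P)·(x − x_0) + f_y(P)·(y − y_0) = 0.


Tangent line at P: 47*x - 8*y - 133 = 0.

Step 1: f(3, 1) = 0, so P lies on C.
Step 2: partial derivatives
  f_x(x, y) = 6*x**2 - 2*x + y**2 - 2*y, f_y(x, y) = 2*x*y - 2*x - 6*y**2 - 2.
  f_x(P) = 47, f_y(P) = -8 (gradient nonzero, so P is smooth).
Step 3: tangent line at P: 47·(x − 3) + -8·(y − 1) = 0.
Expanding: 47*x - 8*y - 133 = 0.


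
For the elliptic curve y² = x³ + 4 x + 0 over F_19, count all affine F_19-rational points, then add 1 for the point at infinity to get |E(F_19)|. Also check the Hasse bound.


Affine points = {(0, 0), (1, 9), (1, 10), (2, 4), (2, 15), (3, 1), (3, 18), (4, 2), (4, 17), (9, 9), (9, 10), (11, 8), (11, 11), (12, 3), (12, 16), (13, 8), (13, 11), (14, 8), (14, 11)}; affine count = 19; |E(F_19)| = 20.

Discriminant check: Δ ∝ 4a³ + 27b² = 4·4³ + 27·0² = 4·64 + 27·0 ≡ 9 (mod 19). Nonzero ⇒ E is nonsingular.
For each x ∈ F_19, compute rhs = x³ + 4·x + 0 mod 19, then count y ∈ F_19 with y² ≡ rhs.
  x = 0: rhs = 0, matching y values: 0 (1 points).
  x = 1: rhs = 5, matching y values: 9, 10 (2 points).
  x = 2: rhs = 16, matching y values: 4, 15 (2 points).
  x = 3: rhs = 1, matching y values: 1, 18 (2 points).
  x = 4: rhs = 4, matching y values: 2, 17 (2 points).
  x = 5: rhs = 12, matching y values: none (0 points).
  x = 6: rhs = 12, matching y values: none (0 points).
  x = 7: rhs = 10, matching y values: none (0 points).
  x = 8: rhs = 12, matching y values: none (0 points).
  x = 9: rhs = 5, matching y values: 9, 10 (2 points).
  x = 10: rhs = 14, matching y values: none (0 points).
  x = 11: rhs = 7, matching y values: 8, 11 (2 points).
  x = 12: rhs = 9, matching y values: 3, 16 (2 points).
  x = 13: rhs = 7, matching y values: 8, 11 (2 points).
  x = 14: rhs = 7, matching y values: 8, 11 (2 points).
  x = 15: rhs = 15, matching y values: none (0 points).
  x = 16: rhs = 18, matching y values: none (0 points).
  x = 17: rhs = 3, matching y values: none (0 points).
  x = 18: rhs = 14, matching y values: none (0 points).
Total affine count: 19.
Full point count |E(F_19)| = 19 + 1 = 20.
Hasse bound: |20 − (19+1)| = |0| = 0 ≤ 2√19 ≈ 8.7178 ✓.


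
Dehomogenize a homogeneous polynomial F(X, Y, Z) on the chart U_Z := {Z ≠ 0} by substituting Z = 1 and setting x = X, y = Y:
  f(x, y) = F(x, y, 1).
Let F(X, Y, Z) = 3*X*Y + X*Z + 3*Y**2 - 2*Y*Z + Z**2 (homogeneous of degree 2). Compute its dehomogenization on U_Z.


f(x, y) = 3*x*y + x + 3*y**2 - 2*y + 1

On U_Z we set Z = 1. Each monomial c·X^i·Y^j·Z^k in F becomes c·x^i·y^j·1^k = c·x^i·y^j.
Substituting Z = 1: F(X, Y, 1) = 3*x*y + x + 3*y**2 - 2*y + 1.
Note: deg(f) ≤ deg(F) = 2; strict inequality happens when F is divisible by Z (lost terms).


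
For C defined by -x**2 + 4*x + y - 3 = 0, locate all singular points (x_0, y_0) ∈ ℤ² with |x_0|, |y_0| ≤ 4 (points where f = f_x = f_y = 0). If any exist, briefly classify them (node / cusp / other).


No singular points in the scanned grid; C is smooth there.

Compute partial derivatives:
  f_x = 4 - 2*x.
  f_y = 1.
f_y = 1 is a nonzero constant, so f_y never vanishes: no point (x, y) can satisfy f = f_x = f_y = 0. In particular no (x, y) ∈ {−4, ..., 4}² is singular; the curve is smooth.


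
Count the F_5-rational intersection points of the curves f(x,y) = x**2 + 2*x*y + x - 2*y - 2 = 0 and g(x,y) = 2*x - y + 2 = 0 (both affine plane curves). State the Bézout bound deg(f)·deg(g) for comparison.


Common zeros: {(1, 4)}; count = 1; Bézout bound = 2.

deg(f) = 2, deg(g) = 1, so Bézout bound = 2.
Scan x ∈ F_5. For each x, list the y ∈ F_5 with f(x, y) ≡ 0 and those with g(x, y) ≡ 0 (mod 5); the common zeros in that column are the intersection.
  x = 0: f ≡ 0 at y ∈ {4}; g ≡ 0 at y ∈ {2}; common: ∅.
  x = 1: f ≡ 0 at y ∈ {0, 1, 2, 3, 4}; g ≡ 0 at y ∈ {4}; common: {4}.
  x = 2: f ≡ 0 at y ∈ {3}; g ≡ 0 at y ∈ {1}; common: ∅.
  x = 3: f ≡ 0 at y ∈ {0}; g ≡ 0 at y ∈ {3}; common: ∅.
  x = 4: f ≡ 0 at y ∈ {2}; g ≡ 0 at y ∈ {0}; common: ∅.
Collecting: common zeros = {(1, 4)}, so the count is 1.
Comparison with the Bézout bound: 1 ≤ 2 = deg(f)·deg(g), as expected for curves with no common component (the affine F_5-count falls short of the bound because intersections may lie at infinity, over extension fields, or carry multiplicity).


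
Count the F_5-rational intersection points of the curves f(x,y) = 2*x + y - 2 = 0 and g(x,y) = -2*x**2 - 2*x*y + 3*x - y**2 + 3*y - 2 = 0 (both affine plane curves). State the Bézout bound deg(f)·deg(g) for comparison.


Common zeros: {(0, 2), (3, 1)}; count = 2; Bézout bound = 2.

deg(f) = 1, deg(g) = 2, so Bézout bound = 2.
Scan x ∈ F_5. For each x, list the y ∈ F_5 with f(x, y) ≡ 0 and those with g(x, y) ≡ 0 (mod 5); the common zeros in that column are the intersection.
  x = 0: f ≡ 0 at y ∈ {2}; g ≡ 0 at y ∈ {1, 2}; common: {2}.
  x = 1: f ≡ 0 at y ∈ {0}; g ≡ 0 at y ∈ ∅; common: ∅.
  x = 2: f ≡ 0 at y ∈ {3}; g ≡ 0 at y ∈ {2}; common: ∅.
  x = 3: f ≡ 0 at y ∈ {1}; g ≡ 0 at y ∈ {1}; common: {1}.
  x = 4: f ≡ 0 at y ∈ {4}; g ≡ 0 at y ∈ ∅; common: ∅.
Collecting: common zeros = {(0, 2), (3, 1)}, so the count is 2.
Comparison with the Bézout bound: 2 ≤ 2 = deg(f)·deg(g), as expected for curves with no common component (the bound is attained).


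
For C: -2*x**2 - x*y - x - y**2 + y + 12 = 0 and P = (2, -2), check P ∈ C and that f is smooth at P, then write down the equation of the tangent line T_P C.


Tangent line at P: -7*x + 3*y + 20 = 0.

Step 1: f(2, -2) = 0, so P lies on C.
Step 2: partial derivatives
  f_x(x, y) = -4*x - y - 1, f_y(x, y) = -x - 2*y + 1.
  f_x(P) = -7, f_y(P) = 3 (gradient nonzero, so P is smooth).
Step 3: tangent line at P: -7·(x − 2) + 3·(y − -2) = 0.
Expanding: -7*x + 3*y + 20 = 0.


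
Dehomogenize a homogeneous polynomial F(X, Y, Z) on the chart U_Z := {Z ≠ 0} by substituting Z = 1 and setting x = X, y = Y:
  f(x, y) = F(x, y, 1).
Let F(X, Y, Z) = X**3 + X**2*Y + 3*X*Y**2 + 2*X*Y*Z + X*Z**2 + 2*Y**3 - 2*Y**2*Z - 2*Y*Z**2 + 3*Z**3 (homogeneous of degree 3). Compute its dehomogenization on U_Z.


f(x, y) = x**3 + x**2*y + 3*x*y**2 + 2*x*y + x + 2*y**3 - 2*y**2 - 2*y + 3

On U_Z we set Z = 1. Each monomial c·X^i·Y^j·Z^k in F becomes c·x^i·y^j·1^k = c·x^i·y^j.
Substituting Z = 1: F(X, Y, 1) = x**3 + x**2*y + 3*x*y**2 + 2*x*y + x + 2*y**3 - 2*y**2 - 2*y + 3.
Note: deg(f) ≤ deg(F) = 3; strict inequality happens when F is divisible by Z (lost terms).


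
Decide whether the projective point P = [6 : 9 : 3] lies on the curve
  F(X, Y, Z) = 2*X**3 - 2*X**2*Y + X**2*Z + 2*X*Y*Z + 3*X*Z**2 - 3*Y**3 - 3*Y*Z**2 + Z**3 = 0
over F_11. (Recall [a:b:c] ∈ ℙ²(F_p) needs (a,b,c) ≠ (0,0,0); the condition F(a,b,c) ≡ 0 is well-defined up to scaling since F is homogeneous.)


F(6,9,3) ≡ 10 (mod 11); P is NOT on the curve.

Evaluate F(6, 9, 3) term-by-term (mod 11).
  2*X**3 ↦ 2·216·1·1 = 432
  -2*X**2*Y ↦ -2·36·9·1 = -648
  X**2*Z ↦ 1·36·1·3 = 108
  2*X*Y*Z ↦ 2·6·9·3 = 324
  3*X*Z**2 ↦ 3·6·1·9 = 162
  -3*Y**3 ↦ -3·1·729·1 = -2187
  -3*Y*Z**2 ↦ -3·1·9·9 = -243
  Z**3 ↦ 1·1·1·27 = 27
Sum: F(6, 9, 3) = (432) + (-648) + (108) + (324) + (162) + (-2187) + (-243) + (27) = -2025.
Reducing mod 11: -2025 ≡ 10 (mod 11).
Since F(a, b, c) ≡ 10 ≠ 0 (mod 11), P does NOT lie on the curve.


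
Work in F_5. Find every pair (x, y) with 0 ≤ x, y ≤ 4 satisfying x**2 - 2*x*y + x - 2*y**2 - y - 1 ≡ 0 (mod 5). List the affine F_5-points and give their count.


Affine F_5-points: {(2, 0)}; count = 1.

For each of the 25 pairs (x, y) ∈ F_5², evaluate f(x, y) mod 5. Record the zeros.
  x = 0: [0↦4, 1↦1, 2↦4, 3↦3, 4↦3]  zeros at y ∈ ∅
  x = 1: [0↦1, 1↦1, 2↦2, 3↦4, 4↦2]  zeros at y ∈ ∅
  x = 2: [0↦0, 1↦3, 2↦2, 3↦2, 4↦3]  zeros at y ∈ {0}
  x = 3: [0↦1, 1↦2, 2↦4, 3↦2, 4↦1]  zeros at y ∈ ∅
  x = 4: [0↦4, 1↦3, 2↦3, 3↦4, 4↦1]  zeros at y ∈ ∅
Collecting zeros: affine points = {(2, 0)}.
Total count |C(F_5)_aff| = 1.


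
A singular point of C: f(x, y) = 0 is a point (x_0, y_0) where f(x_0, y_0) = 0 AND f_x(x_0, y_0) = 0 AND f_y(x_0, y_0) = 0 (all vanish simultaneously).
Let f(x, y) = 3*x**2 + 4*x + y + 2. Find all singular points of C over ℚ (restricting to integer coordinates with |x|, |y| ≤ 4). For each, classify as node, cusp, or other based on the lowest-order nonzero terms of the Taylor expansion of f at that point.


No singular points in the scanned grid; C is smooth there.

Compute partial derivatives:
  f_x = 6*x + 4.
  f_y = 1.
f_y = 1 is a nonzero constant, so f_y never vanishes: no point (x, y) can satisfy f = f_x = f_y = 0. In particular no (x, y) ∈ {−4, ..., 4}² is singular; the curve is smooth.


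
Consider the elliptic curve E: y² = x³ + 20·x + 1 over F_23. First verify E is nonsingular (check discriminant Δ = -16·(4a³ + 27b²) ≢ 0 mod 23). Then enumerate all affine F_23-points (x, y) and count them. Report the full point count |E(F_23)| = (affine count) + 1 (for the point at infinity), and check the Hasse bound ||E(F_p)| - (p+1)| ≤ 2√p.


Affine points = {(0, 1), (0, 22), (2, 7), (2, 16), (7, 1), (7, 22), (8, 11), (8, 12), (9, 6), (9, 17), (14, 9), (14, 14), (16, 1), (16, 22), (18, 11), (18, 12), (19, 8), (19, 15), (20, 11), (20, 12), (22, 7), (22, 16)}; affine count = 22; |E(F_23)| = 23.

Discriminant check: Δ ∝ 4a³ + 27b² = 4·20³ + 27·1² = 4·8000 + 27·1 ≡ 11 (mod 23). Nonzero ⇒ E is nonsingular.
For each x ∈ F_23, compute rhs = x³ + 20·x + 1 mod 23, then count y ∈ F_23 with y² ≡ rhs.
  x = 0: rhs = 1, matching y values: 1, 22 (2 points).
  x = 1: rhs = 22, matching y values: none (0 points).
  x = 2: rhs = 3, matching y values: 7, 16 (2 points).
  x = 3: rhs = 19, matching y values: none (0 points).
  x = 4: rhs = 7, matching y values: none (0 points).
  x = 5: rhs = 19, matching y values: none (0 points).
  x = 6: rhs = 15, matching y values: none (0 points).
  x = 7: rhs = 1, matching y values: 1, 22 (2 points).
  x = 8: rhs = 6, matching y values: 11, 12 (2 points).
  x = 9: rhs = 13, matching y values: 6, 17 (2 points).
  x = 10: rhs = 5, matching y values: none (0 points).
  x = 11: rhs = 11, matching y values: none (0 points).
  x = 12: rhs = 14, matching y values: none (0 points).
  x = 13: rhs = 20, matching y values: none (0 points).
  x = 14: rhs = 12, matching y values: 9, 14 (2 points).
  x = 15: rhs = 19, matching y values: none (0 points).
  x = 16: rhs = 1, matching y values: 1, 22 (2 points).
  x = 17: rhs = 10, matching y values: none (0 points).
  x = 18: rhs = 6, matching y values: 11, 12 (2 points).
  x = 19: rhs = 18, matching y values: 8, 15 (2 points).
  x = 20: rhs = 6, matching y values: 11, 12 (2 points).
  x = 21: rhs = 22, matching y values: none (0 points).
  x = 22: rhs = 3, matching y values: 7, 16 (2 points).
Total affine count: 22.
Full point count |E(F_23)| = 22 + 1 = 23.
Hasse bound: |23 − (23+1)| = |-1| = 1 ≤ 2√23 ≈ 9.5917 ✓.


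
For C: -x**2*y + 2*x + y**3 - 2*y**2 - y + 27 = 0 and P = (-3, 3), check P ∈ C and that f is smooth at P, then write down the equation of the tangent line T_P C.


Tangent line at P: 20*x + 5*y + 45 = 0.

Step 1: f(-3, 3) = 0, so P lies on C.
Step 2: partial derivatives
  f_x(x, y) = -2*x*y + 2, f_y(x, y) = -x**2 + 3*y**2 - 4*y - 1.
  f_x(P) = 20, f_y(P) = 5 (gradient nonzero, so P is smooth).
Step 3: tangent line at P: 20·(x − -3) + 5·(y − 3) = 0.
Expanding: 20*x + 5*y + 45 = 0.


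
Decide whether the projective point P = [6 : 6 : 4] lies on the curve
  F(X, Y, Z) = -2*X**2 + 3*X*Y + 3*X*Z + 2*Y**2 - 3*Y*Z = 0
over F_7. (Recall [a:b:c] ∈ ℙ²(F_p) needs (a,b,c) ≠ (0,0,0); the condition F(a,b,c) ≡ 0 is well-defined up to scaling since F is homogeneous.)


F(6,6,4) ≡ 3 (mod 7); P is NOT on the curve.

Evaluate F(6, 6, 4) term-by-term (mod 7).
  -2*X**2 ↦ -2·36·1·1 = -72
  3*X*Y ↦ 3·6·6·1 = 108
  3*X*Z ↦ 3·6·1·4 = 72
  2*Y**2 ↦ 2·1·36·1 = 72
  -3*Y*Z ↦ -3·1·6·4 = -72
Sum: F(6, 6, 4) = (-72) + (108) + (72) + (72) + (-72) = 108.
Reducing mod 7: 108 ≡ 3 (mod 7).
Since F(a, b, c) ≡ 3 ≠ 0 (mod 7), P does NOT lie on the curve.


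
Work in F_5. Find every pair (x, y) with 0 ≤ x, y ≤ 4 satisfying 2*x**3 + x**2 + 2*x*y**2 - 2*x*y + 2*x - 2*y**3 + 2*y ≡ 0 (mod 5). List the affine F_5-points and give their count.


Affine F_5-points: {(0, 0), (0, 1), (0, 4), (1, 0), (1, 1), (2, 2), (2, 3)}; count = 7.

For each of the 25 pairs (x, y) ∈ F_5², evaluate f(x, y) mod 5. Record the zeros.
  x = 0: [0↦0, 1↦0, 2↦3, 3↦2, 4↦0]  zeros at y ∈ {0, 1, 4}
  x = 1: [0↦0, 1↦0, 2↦2, 3↦4, 4↦4]  zeros at y ∈ {0, 1}
  x = 2: [0↦4, 1↦4, 2↦0, 3↦0, 4↦2]  zeros at y ∈ {2, 3}
  x = 3: [0↦4, 1↦4, 2↦4, 3↦2, 4↦1]  zeros at y ∈ ∅
  x = 4: [0↦2, 1↦2, 2↦1, 3↦2, 4↦3]  zeros at y ∈ ∅
Collecting zeros: affine points = {(0, 0), (0, 1), (0, 4), (1, 0), (1, 1), (2, 2), (2, 3)}.
Total count |C(F_5)_aff| = 7.


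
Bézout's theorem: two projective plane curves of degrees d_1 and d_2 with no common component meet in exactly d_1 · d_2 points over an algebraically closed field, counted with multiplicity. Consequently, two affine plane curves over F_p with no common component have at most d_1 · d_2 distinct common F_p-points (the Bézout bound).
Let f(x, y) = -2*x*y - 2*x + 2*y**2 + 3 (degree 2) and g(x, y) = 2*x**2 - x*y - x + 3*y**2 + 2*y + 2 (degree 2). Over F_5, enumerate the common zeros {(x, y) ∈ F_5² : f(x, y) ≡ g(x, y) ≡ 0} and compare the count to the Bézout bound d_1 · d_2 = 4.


Common zeros: {(1, 4), (2, 3), (4, 0), (4, 4)}; count = 4; Bézout bound = 4.

deg(f) = 2, deg(g) = 2, so Bézout bound = 4.
Scan x ∈ F_5. For each x, list the y ∈ F_5 with f(x, y) ≡ 0 and those with g(x, y) ≡ 0 (mod 5); the common zeros in that column are the intersection.
  x = 0: f ≡ 0 at y ∈ {1, 4}; g ≡ 0 at y ∈ {3}; common: ∅.
  x = 1: f ≡ 0 at y ∈ {2, 4}; g ≡ 0 at y ∈ {4}; common: {4}.
  x = 2: f ≡ 0 at y ∈ {3, 4}; g ≡ 0 at y ∈ {2, 3}; common: {3}.
  x = 3: f ≡ 0 at y ∈ {4}; g ≡ 0 at y ∈ ∅; common: ∅.
  x = 4: f ≡ 0 at y ∈ {0, 4}; g ≡ 0 at y ∈ {0, 4}; common: {0, 4}.
Collecting: common zeros = {(1, 4), (2, 3), (4, 0), (4, 4)}, so the count is 4.
Comparison with the Bézout bound: 4 ≤ 4 = deg(f)·deg(g), as expected for curves with no common component (the bound is attained).
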